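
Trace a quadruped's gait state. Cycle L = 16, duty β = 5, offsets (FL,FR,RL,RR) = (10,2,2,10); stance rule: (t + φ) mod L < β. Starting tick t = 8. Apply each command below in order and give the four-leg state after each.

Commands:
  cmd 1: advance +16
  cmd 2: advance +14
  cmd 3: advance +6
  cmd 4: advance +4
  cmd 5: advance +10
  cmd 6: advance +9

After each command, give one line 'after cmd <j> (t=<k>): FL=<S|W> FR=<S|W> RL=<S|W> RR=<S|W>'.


start t=8: FL=S FR=W RL=W RR=S
cmd 1: advance +16 → t=24, phase=(2,10,10,2) → FL=S FR=W RL=W RR=S
cmd 2: advance +14 → t=38, phase=(0,8,8,0) → FL=S FR=W RL=W RR=S
cmd 3: advance +6 → t=44, phase=(6,14,14,6) → FL=W FR=W RL=W RR=W
cmd 4: advance +4 → t=48, phase=(10,2,2,10) → FL=W FR=S RL=S RR=W
cmd 5: advance +10 → t=58, phase=(4,12,12,4) → FL=S FR=W RL=W RR=S
cmd 6: advance +9 → t=67, phase=(13,5,5,13) → FL=W FR=W RL=W RR=W

after cmd 1 (t=24): FL=S FR=W RL=W RR=S
after cmd 2 (t=38): FL=S FR=W RL=W RR=S
after cmd 3 (t=44): FL=W FR=W RL=W RR=W
after cmd 4 (t=48): FL=W FR=S RL=S RR=W
after cmd 5 (t=58): FL=S FR=W RL=W RR=S
after cmd 6 (t=67): FL=W FR=W RL=W RR=W


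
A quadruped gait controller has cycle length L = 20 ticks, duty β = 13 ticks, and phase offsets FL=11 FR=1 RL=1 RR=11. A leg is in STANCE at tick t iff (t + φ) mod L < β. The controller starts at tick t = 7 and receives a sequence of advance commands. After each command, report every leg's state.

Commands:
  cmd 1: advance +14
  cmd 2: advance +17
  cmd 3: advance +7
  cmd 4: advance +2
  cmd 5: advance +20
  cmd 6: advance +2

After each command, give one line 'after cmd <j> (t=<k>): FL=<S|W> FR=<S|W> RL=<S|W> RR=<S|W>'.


after cmd 1 (t=21): FL=S FR=S RL=S RR=S
after cmd 2 (t=38): FL=S FR=W RL=W RR=S
after cmd 3 (t=45): FL=W FR=S RL=S RR=W
after cmd 4 (t=47): FL=W FR=S RL=S RR=W
after cmd 5 (t=67): FL=W FR=S RL=S RR=W
after cmd 6 (t=69): FL=S FR=S RL=S RR=S

start t=7: FL=W FR=S RL=S RR=W
cmd 1: advance +14 → t=21, phase=(12,2,2,12) → FL=S FR=S RL=S RR=S
cmd 2: advance +17 → t=38, phase=(9,19,19,9) → FL=S FR=W RL=W RR=S
cmd 3: advance +7 → t=45, phase=(16,6,6,16) → FL=W FR=S RL=S RR=W
cmd 4: advance +2 → t=47, phase=(18,8,8,18) → FL=W FR=S RL=S RR=W
cmd 5: advance +20 → t=67, phase=(18,8,8,18) → FL=W FR=S RL=S RR=W
cmd 6: advance +2 → t=69, phase=(0,10,10,0) → FL=S FR=S RL=S RR=S


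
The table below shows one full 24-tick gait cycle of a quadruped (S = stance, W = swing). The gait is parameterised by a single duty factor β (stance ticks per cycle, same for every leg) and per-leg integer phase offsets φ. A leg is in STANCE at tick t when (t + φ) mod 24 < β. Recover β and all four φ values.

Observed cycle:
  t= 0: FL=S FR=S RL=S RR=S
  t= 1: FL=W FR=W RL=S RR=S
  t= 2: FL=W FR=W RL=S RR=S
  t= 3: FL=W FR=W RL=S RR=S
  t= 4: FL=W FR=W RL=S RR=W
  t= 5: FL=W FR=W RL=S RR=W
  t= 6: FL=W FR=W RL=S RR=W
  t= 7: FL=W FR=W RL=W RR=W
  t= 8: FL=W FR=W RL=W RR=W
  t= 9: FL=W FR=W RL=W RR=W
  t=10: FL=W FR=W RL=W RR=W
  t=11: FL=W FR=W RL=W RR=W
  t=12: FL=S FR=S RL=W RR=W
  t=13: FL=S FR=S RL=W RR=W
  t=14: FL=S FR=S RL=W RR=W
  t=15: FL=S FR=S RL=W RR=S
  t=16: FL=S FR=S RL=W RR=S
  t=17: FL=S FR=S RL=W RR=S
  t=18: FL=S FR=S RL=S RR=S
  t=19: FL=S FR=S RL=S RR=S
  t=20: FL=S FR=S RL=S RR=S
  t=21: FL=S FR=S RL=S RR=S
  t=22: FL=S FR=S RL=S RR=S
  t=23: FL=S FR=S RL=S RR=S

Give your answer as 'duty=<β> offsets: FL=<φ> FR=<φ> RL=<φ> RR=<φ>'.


duty=13 offsets: FL=12 FR=12 RL=6 RR=9

duty β = stance ticks per leg = 13
FL: stance ticks = 13; W→S at t=12 → φ=12
FR: stance ticks = 13; W→S at t=12 → φ=12
RL: stance ticks = 13; W→S at t=18 → φ=6
RR: stance ticks = 13; W→S at t=15 → φ=9


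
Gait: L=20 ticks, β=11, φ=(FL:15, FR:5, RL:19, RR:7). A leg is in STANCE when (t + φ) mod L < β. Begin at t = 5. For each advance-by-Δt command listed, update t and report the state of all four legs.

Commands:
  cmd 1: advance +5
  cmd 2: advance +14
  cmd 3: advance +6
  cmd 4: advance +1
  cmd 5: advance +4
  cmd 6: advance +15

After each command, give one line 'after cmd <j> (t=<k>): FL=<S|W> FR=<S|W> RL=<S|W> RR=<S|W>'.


start t=5: FL=S FR=S RL=S RR=W
cmd 1: advance +5 → t=10, phase=(5,15,9,17) → FL=S FR=W RL=S RR=W
cmd 2: advance +14 → t=24, phase=(19,9,3,11) → FL=W FR=S RL=S RR=W
cmd 3: advance +6 → t=30, phase=(5,15,9,17) → FL=S FR=W RL=S RR=W
cmd 4: advance +1 → t=31, phase=(6,16,10,18) → FL=S FR=W RL=S RR=W
cmd 5: advance +4 → t=35, phase=(10,0,14,2) → FL=S FR=S RL=W RR=S
cmd 6: advance +15 → t=50, phase=(5,15,9,17) → FL=S FR=W RL=S RR=W

after cmd 1 (t=10): FL=S FR=W RL=S RR=W
after cmd 2 (t=24): FL=W FR=S RL=S RR=W
after cmd 3 (t=30): FL=S FR=W RL=S RR=W
after cmd 4 (t=31): FL=S FR=W RL=S RR=W
after cmd 5 (t=35): FL=S FR=S RL=W RR=S
after cmd 6 (t=50): FL=S FR=W RL=S RR=W


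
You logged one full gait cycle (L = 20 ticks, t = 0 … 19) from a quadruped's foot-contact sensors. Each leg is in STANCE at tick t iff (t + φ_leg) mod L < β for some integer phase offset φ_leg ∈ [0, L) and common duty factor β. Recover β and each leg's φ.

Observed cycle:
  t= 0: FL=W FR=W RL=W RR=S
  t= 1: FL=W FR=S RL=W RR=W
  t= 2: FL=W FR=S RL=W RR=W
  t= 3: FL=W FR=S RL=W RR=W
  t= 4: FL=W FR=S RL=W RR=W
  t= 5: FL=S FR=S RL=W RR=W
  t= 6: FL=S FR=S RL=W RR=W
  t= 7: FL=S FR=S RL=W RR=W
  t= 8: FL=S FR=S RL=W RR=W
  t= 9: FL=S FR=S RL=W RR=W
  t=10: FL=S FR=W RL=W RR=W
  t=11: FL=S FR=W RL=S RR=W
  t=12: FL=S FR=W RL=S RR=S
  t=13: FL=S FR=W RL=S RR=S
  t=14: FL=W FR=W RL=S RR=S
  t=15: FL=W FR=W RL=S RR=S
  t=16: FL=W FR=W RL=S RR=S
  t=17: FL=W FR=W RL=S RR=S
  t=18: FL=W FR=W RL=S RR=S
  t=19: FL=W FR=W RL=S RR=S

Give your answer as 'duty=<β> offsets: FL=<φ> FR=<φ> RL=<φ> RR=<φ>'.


duty=9 offsets: FL=15 FR=19 RL=9 RR=8

duty β = stance ticks per leg = 9
FL: stance ticks = 9; W→S at t=5 → φ=15
FR: stance ticks = 9; W→S at t=1 → φ=19
RL: stance ticks = 9; W→S at t=11 → φ=9
RR: stance ticks = 9; W→S at t=12 → φ=8


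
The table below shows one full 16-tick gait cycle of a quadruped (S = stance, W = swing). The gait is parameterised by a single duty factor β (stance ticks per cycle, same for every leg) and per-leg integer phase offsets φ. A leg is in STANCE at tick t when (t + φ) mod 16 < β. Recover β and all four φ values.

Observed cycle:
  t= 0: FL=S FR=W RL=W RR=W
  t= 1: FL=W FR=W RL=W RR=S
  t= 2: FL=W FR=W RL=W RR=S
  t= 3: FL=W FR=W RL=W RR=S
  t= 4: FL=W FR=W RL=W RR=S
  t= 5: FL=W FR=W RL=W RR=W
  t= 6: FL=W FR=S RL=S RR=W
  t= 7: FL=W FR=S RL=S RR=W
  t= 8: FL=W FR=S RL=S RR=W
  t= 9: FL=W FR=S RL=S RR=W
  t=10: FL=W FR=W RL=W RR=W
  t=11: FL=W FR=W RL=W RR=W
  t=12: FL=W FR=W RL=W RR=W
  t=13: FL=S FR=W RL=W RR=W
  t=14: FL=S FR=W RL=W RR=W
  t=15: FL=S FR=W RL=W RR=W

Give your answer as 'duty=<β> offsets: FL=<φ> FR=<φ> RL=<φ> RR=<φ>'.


duty β = stance ticks per leg = 4
FL: stance ticks = 4; W→S at t=13 → φ=3
FR: stance ticks = 4; W→S at t=6 → φ=10
RL: stance ticks = 4; W→S at t=6 → φ=10
RR: stance ticks = 4; W→S at t=1 → φ=15

duty=4 offsets: FL=3 FR=10 RL=10 RR=15


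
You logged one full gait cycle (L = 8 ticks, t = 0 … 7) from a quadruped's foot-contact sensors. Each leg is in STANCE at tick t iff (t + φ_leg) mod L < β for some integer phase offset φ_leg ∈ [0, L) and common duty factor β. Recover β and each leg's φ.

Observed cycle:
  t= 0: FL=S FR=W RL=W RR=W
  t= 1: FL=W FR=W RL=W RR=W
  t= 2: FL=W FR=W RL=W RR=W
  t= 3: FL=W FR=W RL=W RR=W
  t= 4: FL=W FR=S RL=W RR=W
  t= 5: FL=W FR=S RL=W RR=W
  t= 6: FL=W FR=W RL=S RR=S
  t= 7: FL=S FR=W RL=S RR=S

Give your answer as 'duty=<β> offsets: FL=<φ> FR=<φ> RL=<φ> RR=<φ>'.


duty=2 offsets: FL=1 FR=4 RL=2 RR=2

duty β = stance ticks per leg = 2
FL: stance ticks = 2; W→S at t=7 → φ=1
FR: stance ticks = 2; W→S at t=4 → φ=4
RL: stance ticks = 2; W→S at t=6 → φ=2
RR: stance ticks = 2; W→S at t=6 → φ=2


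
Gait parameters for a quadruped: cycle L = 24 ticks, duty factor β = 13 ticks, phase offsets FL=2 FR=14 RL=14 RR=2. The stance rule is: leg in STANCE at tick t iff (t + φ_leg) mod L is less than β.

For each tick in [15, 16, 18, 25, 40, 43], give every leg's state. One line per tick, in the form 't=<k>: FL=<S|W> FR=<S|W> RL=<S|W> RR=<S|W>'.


t=15: FL=W FR=S RL=S RR=W
t=16: FL=W FR=S RL=S RR=W
t=18: FL=W FR=S RL=S RR=W
t=25: FL=S FR=W RL=W RR=S
t=40: FL=W FR=S RL=S RR=W
t=43: FL=W FR=S RL=S RR=W

t=15: phase=(17,5,5,17) vs β=13 → FL=W FR=S RL=S RR=W
t=16: phase=(18,6,6,18) vs β=13 → FL=W FR=S RL=S RR=W
t=18: phase=(20,8,8,20) vs β=13 → FL=W FR=S RL=S RR=W
t=25: phase=(3,15,15,3) vs β=13 → FL=S FR=W RL=W RR=S
t=40: phase=(18,6,6,18) vs β=13 → FL=W FR=S RL=S RR=W
t=43: phase=(21,9,9,21) vs β=13 → FL=W FR=S RL=S RR=W


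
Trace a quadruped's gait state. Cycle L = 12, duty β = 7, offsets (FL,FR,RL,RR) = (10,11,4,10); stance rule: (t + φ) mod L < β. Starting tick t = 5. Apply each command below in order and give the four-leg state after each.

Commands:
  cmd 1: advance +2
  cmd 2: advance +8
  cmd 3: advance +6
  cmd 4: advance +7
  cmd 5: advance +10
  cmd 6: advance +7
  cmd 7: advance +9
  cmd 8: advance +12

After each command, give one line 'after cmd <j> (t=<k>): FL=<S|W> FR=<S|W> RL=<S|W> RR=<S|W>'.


after cmd 1 (t=7): FL=S FR=S RL=W RR=S
after cmd 2 (t=15): FL=S FR=S RL=W RR=S
after cmd 3 (t=21): FL=W FR=W RL=S RR=W
after cmd 4 (t=28): FL=S FR=S RL=W RR=S
after cmd 5 (t=38): FL=S FR=S RL=S RR=S
after cmd 6 (t=45): FL=W FR=W RL=S RR=W
after cmd 7 (t=54): FL=S FR=S RL=W RR=S
after cmd 8 (t=66): FL=S FR=S RL=W RR=S

start t=5: FL=S FR=S RL=W RR=S
cmd 1: advance +2 → t=7, phase=(5,6,11,5) → FL=S FR=S RL=W RR=S
cmd 2: advance +8 → t=15, phase=(1,2,7,1) → FL=S FR=S RL=W RR=S
cmd 3: advance +6 → t=21, phase=(7,8,1,7) → FL=W FR=W RL=S RR=W
cmd 4: advance +7 → t=28, phase=(2,3,8,2) → FL=S FR=S RL=W RR=S
cmd 5: advance +10 → t=38, phase=(0,1,6,0) → FL=S FR=S RL=S RR=S
cmd 6: advance +7 → t=45, phase=(7,8,1,7) → FL=W FR=W RL=S RR=W
cmd 7: advance +9 → t=54, phase=(4,5,10,4) → FL=S FR=S RL=W RR=S
cmd 8: advance +12 → t=66, phase=(4,5,10,4) → FL=S FR=S RL=W RR=S


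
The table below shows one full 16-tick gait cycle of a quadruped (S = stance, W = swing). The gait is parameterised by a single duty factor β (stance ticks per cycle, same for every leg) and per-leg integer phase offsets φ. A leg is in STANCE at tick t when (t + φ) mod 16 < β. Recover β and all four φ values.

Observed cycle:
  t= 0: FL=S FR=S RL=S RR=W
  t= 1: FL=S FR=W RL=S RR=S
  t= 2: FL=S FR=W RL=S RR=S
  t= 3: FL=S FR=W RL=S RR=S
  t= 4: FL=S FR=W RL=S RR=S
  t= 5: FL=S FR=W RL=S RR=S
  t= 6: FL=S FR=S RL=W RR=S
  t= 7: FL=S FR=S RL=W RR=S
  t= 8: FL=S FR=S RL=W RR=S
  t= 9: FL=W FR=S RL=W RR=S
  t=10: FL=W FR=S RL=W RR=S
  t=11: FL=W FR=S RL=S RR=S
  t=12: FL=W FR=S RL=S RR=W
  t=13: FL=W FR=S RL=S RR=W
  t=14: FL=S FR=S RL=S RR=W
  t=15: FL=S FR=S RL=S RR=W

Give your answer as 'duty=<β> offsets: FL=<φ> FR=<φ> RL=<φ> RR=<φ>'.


duty β = stance ticks per leg = 11
FL: stance ticks = 11; W→S at t=14 → φ=2
FR: stance ticks = 11; W→S at t=6 → φ=10
RL: stance ticks = 11; W→S at t=11 → φ=5
RR: stance ticks = 11; W→S at t=1 → φ=15

duty=11 offsets: FL=2 FR=10 RL=5 RR=15


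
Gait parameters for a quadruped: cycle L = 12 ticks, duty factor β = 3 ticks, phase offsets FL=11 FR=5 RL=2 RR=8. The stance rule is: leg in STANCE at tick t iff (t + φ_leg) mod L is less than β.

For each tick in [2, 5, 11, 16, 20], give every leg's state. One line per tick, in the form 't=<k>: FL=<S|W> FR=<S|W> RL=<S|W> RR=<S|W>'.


t=2: phase=(1,7,4,10) vs β=3 → FL=S FR=W RL=W RR=W
t=5: phase=(4,10,7,1) vs β=3 → FL=W FR=W RL=W RR=S
t=11: phase=(10,4,1,7) vs β=3 → FL=W FR=W RL=S RR=W
t=16: phase=(3,9,6,0) vs β=3 → FL=W FR=W RL=W RR=S
t=20: phase=(7,1,10,4) vs β=3 → FL=W FR=S RL=W RR=W

t=2: FL=S FR=W RL=W RR=W
t=5: FL=W FR=W RL=W RR=S
t=11: FL=W FR=W RL=S RR=W
t=16: FL=W FR=W RL=W RR=S
t=20: FL=W FR=S RL=W RR=W


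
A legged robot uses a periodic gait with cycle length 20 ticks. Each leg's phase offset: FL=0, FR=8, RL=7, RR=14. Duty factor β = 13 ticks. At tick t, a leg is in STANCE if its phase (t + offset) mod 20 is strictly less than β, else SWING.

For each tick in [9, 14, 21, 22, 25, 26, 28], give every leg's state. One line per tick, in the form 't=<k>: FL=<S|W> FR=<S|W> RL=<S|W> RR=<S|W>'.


t=9: FL=S FR=W RL=W RR=S
t=14: FL=W FR=S RL=S RR=S
t=21: FL=S FR=S RL=S RR=W
t=22: FL=S FR=S RL=S RR=W
t=25: FL=S FR=W RL=S RR=W
t=26: FL=S FR=W RL=W RR=S
t=28: FL=S FR=W RL=W RR=S

t=9: phase=(9,17,16,3) vs β=13 → FL=S FR=W RL=W RR=S
t=14: phase=(14,2,1,8) vs β=13 → FL=W FR=S RL=S RR=S
t=21: phase=(1,9,8,15) vs β=13 → FL=S FR=S RL=S RR=W
t=22: phase=(2,10,9,16) vs β=13 → FL=S FR=S RL=S RR=W
t=25: phase=(5,13,12,19) vs β=13 → FL=S FR=W RL=S RR=W
t=26: phase=(6,14,13,0) vs β=13 → FL=S FR=W RL=W RR=S
t=28: phase=(8,16,15,2) vs β=13 → FL=S FR=W RL=W RR=S


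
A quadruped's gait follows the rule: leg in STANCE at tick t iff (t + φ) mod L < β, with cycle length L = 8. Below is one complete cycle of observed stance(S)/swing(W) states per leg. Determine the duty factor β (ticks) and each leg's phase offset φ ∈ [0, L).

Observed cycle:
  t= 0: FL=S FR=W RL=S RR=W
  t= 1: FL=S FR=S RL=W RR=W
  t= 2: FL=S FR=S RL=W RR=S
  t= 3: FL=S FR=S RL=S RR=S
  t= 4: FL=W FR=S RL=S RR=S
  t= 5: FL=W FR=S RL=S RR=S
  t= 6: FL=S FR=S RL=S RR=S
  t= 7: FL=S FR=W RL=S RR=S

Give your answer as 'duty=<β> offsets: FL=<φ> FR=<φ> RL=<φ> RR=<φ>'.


duty=6 offsets: FL=2 FR=7 RL=5 RR=6

duty β = stance ticks per leg = 6
FL: stance ticks = 6; W→S at t=6 → φ=2
FR: stance ticks = 6; W→S at t=1 → φ=7
RL: stance ticks = 6; W→S at t=3 → φ=5
RR: stance ticks = 6; W→S at t=2 → φ=6


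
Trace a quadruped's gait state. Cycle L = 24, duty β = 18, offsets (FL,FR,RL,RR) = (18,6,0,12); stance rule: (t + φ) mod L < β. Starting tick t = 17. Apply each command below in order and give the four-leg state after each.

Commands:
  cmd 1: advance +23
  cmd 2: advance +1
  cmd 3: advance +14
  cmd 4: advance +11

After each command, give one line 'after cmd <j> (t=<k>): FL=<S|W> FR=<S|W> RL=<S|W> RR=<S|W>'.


start t=17: FL=S FR=W RL=S RR=S
cmd 1: advance +23 → t=40, phase=(10,22,16,4) → FL=S FR=W RL=S RR=S
cmd 2: advance +1 → t=41, phase=(11,23,17,5) → FL=S FR=W RL=S RR=S
cmd 3: advance +14 → t=55, phase=(1,13,7,19) → FL=S FR=S RL=S RR=W
cmd 4: advance +11 → t=66, phase=(12,0,18,6) → FL=S FR=S RL=W RR=S

after cmd 1 (t=40): FL=S FR=W RL=S RR=S
after cmd 2 (t=41): FL=S FR=W RL=S RR=S
after cmd 3 (t=55): FL=S FR=S RL=S RR=W
after cmd 4 (t=66): FL=S FR=S RL=W RR=S


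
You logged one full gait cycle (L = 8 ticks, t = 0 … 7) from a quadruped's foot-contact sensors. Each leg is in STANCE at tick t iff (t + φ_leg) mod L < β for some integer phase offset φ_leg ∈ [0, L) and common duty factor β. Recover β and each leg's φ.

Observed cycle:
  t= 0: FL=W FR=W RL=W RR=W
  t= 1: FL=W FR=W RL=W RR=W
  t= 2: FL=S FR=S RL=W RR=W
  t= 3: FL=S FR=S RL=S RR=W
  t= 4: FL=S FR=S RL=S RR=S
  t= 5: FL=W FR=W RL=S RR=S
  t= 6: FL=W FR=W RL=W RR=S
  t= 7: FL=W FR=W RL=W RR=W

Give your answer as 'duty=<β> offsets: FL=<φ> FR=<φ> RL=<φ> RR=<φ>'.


duty β = stance ticks per leg = 3
FL: stance ticks = 3; W→S at t=2 → φ=6
FR: stance ticks = 3; W→S at t=2 → φ=6
RL: stance ticks = 3; W→S at t=3 → φ=5
RR: stance ticks = 3; W→S at t=4 → φ=4

duty=3 offsets: FL=6 FR=6 RL=5 RR=4


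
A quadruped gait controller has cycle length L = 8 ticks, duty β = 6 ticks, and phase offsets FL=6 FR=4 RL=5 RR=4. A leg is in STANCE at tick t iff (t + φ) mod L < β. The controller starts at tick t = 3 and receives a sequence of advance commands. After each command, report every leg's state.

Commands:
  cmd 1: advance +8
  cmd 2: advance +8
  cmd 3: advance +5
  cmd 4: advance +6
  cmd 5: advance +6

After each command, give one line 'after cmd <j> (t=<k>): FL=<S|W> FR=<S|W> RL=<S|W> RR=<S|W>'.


start t=3: FL=S FR=W RL=S RR=W
cmd 1: advance +8 → t=11, phase=(1,7,0,7) → FL=S FR=W RL=S RR=W
cmd 2: advance +8 → t=19, phase=(1,7,0,7) → FL=S FR=W RL=S RR=W
cmd 3: advance +5 → t=24, phase=(6,4,5,4) → FL=W FR=S RL=S RR=S
cmd 4: advance +6 → t=30, phase=(4,2,3,2) → FL=S FR=S RL=S RR=S
cmd 5: advance +6 → t=36, phase=(2,0,1,0) → FL=S FR=S RL=S RR=S

after cmd 1 (t=11): FL=S FR=W RL=S RR=W
after cmd 2 (t=19): FL=S FR=W RL=S RR=W
after cmd 3 (t=24): FL=W FR=S RL=S RR=S
after cmd 4 (t=30): FL=S FR=S RL=S RR=S
after cmd 5 (t=36): FL=S FR=S RL=S RR=S


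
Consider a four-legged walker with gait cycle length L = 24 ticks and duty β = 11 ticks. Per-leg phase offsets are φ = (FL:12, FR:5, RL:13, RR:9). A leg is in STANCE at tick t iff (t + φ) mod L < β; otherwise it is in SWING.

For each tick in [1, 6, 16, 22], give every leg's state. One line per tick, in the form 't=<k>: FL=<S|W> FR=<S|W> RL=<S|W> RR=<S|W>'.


t=1: FL=W FR=S RL=W RR=S
t=6: FL=W FR=W RL=W RR=W
t=16: FL=S FR=W RL=S RR=S
t=22: FL=S FR=S RL=W RR=S

t=1: phase=(13,6,14,10) vs β=11 → FL=W FR=S RL=W RR=S
t=6: phase=(18,11,19,15) vs β=11 → FL=W FR=W RL=W RR=W
t=16: phase=(4,21,5,1) vs β=11 → FL=S FR=W RL=S RR=S
t=22: phase=(10,3,11,7) vs β=11 → FL=S FR=S RL=W RR=S


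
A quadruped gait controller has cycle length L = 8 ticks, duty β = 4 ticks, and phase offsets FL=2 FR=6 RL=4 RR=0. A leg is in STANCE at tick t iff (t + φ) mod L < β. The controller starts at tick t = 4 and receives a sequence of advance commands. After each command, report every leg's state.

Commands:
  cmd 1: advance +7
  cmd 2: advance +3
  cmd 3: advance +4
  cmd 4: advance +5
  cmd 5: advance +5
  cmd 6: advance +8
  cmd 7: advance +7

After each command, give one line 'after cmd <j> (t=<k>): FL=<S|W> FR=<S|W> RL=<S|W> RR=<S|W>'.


after cmd 1 (t=11): FL=W FR=S RL=W RR=S
after cmd 2 (t=14): FL=S FR=W RL=S RR=W
after cmd 3 (t=18): FL=W FR=S RL=W RR=S
after cmd 4 (t=23): FL=S FR=W RL=S RR=W
after cmd 5 (t=28): FL=W FR=S RL=S RR=W
after cmd 6 (t=36): FL=W FR=S RL=S RR=W
after cmd 7 (t=43): FL=W FR=S RL=W RR=S

start t=4: FL=W FR=S RL=S RR=W
cmd 1: advance +7 → t=11, phase=(5,1,7,3) → FL=W FR=S RL=W RR=S
cmd 2: advance +3 → t=14, phase=(0,4,2,6) → FL=S FR=W RL=S RR=W
cmd 3: advance +4 → t=18, phase=(4,0,6,2) → FL=W FR=S RL=W RR=S
cmd 4: advance +5 → t=23, phase=(1,5,3,7) → FL=S FR=W RL=S RR=W
cmd 5: advance +5 → t=28, phase=(6,2,0,4) → FL=W FR=S RL=S RR=W
cmd 6: advance +8 → t=36, phase=(6,2,0,4) → FL=W FR=S RL=S RR=W
cmd 7: advance +7 → t=43, phase=(5,1,7,3) → FL=W FR=S RL=W RR=S


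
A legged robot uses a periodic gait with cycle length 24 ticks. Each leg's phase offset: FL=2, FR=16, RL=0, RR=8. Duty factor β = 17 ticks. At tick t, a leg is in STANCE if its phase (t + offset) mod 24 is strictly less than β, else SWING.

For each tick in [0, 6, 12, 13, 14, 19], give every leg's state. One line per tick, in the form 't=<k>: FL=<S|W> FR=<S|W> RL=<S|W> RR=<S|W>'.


t=0: FL=S FR=S RL=S RR=S
t=6: FL=S FR=W RL=S RR=S
t=12: FL=S FR=S RL=S RR=W
t=13: FL=S FR=S RL=S RR=W
t=14: FL=S FR=S RL=S RR=W
t=19: FL=W FR=S RL=W RR=S

t=0: phase=(2,16,0,8) vs β=17 → FL=S FR=S RL=S RR=S
t=6: phase=(8,22,6,14) vs β=17 → FL=S FR=W RL=S RR=S
t=12: phase=(14,4,12,20) vs β=17 → FL=S FR=S RL=S RR=W
t=13: phase=(15,5,13,21) vs β=17 → FL=S FR=S RL=S RR=W
t=14: phase=(16,6,14,22) vs β=17 → FL=S FR=S RL=S RR=W
t=19: phase=(21,11,19,3) vs β=17 → FL=W FR=S RL=W RR=S


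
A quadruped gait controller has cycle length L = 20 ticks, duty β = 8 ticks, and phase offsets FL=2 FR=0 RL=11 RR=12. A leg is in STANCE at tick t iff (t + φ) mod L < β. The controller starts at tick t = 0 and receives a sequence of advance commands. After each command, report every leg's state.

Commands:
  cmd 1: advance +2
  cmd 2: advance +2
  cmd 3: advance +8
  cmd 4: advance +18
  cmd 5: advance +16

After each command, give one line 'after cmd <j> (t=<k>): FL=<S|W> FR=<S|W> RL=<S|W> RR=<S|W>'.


after cmd 1 (t=2): FL=S FR=S RL=W RR=W
after cmd 2 (t=4): FL=S FR=S RL=W RR=W
after cmd 3 (t=12): FL=W FR=W RL=S RR=S
after cmd 4 (t=30): FL=W FR=W RL=S RR=S
after cmd 5 (t=46): FL=W FR=S RL=W RR=W

start t=0: FL=S FR=S RL=W RR=W
cmd 1: advance +2 → t=2, phase=(4,2,13,14) → FL=S FR=S RL=W RR=W
cmd 2: advance +2 → t=4, phase=(6,4,15,16) → FL=S FR=S RL=W RR=W
cmd 3: advance +8 → t=12, phase=(14,12,3,4) → FL=W FR=W RL=S RR=S
cmd 4: advance +18 → t=30, phase=(12,10,1,2) → FL=W FR=W RL=S RR=S
cmd 5: advance +16 → t=46, phase=(8,6,17,18) → FL=W FR=S RL=W RR=W


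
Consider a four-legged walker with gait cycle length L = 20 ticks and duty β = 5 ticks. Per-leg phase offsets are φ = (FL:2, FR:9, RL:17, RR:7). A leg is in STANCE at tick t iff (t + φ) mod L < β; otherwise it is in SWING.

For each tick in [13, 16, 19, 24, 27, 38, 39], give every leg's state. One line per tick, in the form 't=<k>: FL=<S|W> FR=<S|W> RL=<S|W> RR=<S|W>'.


t=13: phase=(15,2,10,0) vs β=5 → FL=W FR=S RL=W RR=S
t=16: phase=(18,5,13,3) vs β=5 → FL=W FR=W RL=W RR=S
t=19: phase=(1,8,16,6) vs β=5 → FL=S FR=W RL=W RR=W
t=24: phase=(6,13,1,11) vs β=5 → FL=W FR=W RL=S RR=W
t=27: phase=(9,16,4,14) vs β=5 → FL=W FR=W RL=S RR=W
t=38: phase=(0,7,15,5) vs β=5 → FL=S FR=W RL=W RR=W
t=39: phase=(1,8,16,6) vs β=5 → FL=S FR=W RL=W RR=W

t=13: FL=W FR=S RL=W RR=S
t=16: FL=W FR=W RL=W RR=S
t=19: FL=S FR=W RL=W RR=W
t=24: FL=W FR=W RL=S RR=W
t=27: FL=W FR=W RL=S RR=W
t=38: FL=S FR=W RL=W RR=W
t=39: FL=S FR=W RL=W RR=W


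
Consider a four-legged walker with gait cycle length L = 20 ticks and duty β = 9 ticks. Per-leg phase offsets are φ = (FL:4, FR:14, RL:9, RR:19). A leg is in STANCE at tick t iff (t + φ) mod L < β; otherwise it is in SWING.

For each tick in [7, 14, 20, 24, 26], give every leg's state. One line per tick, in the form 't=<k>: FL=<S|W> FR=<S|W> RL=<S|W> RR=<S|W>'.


t=7: phase=(11,1,16,6) vs β=9 → FL=W FR=S RL=W RR=S
t=14: phase=(18,8,3,13) vs β=9 → FL=W FR=S RL=S RR=W
t=20: phase=(4,14,9,19) vs β=9 → FL=S FR=W RL=W RR=W
t=24: phase=(8,18,13,3) vs β=9 → FL=S FR=W RL=W RR=S
t=26: phase=(10,0,15,5) vs β=9 → FL=W FR=S RL=W RR=S

t=7: FL=W FR=S RL=W RR=S
t=14: FL=W FR=S RL=S RR=W
t=20: FL=S FR=W RL=W RR=W
t=24: FL=S FR=W RL=W RR=S
t=26: FL=W FR=S RL=W RR=S


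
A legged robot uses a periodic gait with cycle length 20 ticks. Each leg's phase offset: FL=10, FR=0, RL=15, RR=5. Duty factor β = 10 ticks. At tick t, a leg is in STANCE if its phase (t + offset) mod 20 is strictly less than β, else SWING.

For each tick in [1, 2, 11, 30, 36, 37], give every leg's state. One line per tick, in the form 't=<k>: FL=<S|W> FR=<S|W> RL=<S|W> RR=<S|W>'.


t=1: phase=(11,1,16,6) vs β=10 → FL=W FR=S RL=W RR=S
t=2: phase=(12,2,17,7) vs β=10 → FL=W FR=S RL=W RR=S
t=11: phase=(1,11,6,16) vs β=10 → FL=S FR=W RL=S RR=W
t=30: phase=(0,10,5,15) vs β=10 → FL=S FR=W RL=S RR=W
t=36: phase=(6,16,11,1) vs β=10 → FL=S FR=W RL=W RR=S
t=37: phase=(7,17,12,2) vs β=10 → FL=S FR=W RL=W RR=S

t=1: FL=W FR=S RL=W RR=S
t=2: FL=W FR=S RL=W RR=S
t=11: FL=S FR=W RL=S RR=W
t=30: FL=S FR=W RL=S RR=W
t=36: FL=S FR=W RL=W RR=S
t=37: FL=S FR=W RL=W RR=S


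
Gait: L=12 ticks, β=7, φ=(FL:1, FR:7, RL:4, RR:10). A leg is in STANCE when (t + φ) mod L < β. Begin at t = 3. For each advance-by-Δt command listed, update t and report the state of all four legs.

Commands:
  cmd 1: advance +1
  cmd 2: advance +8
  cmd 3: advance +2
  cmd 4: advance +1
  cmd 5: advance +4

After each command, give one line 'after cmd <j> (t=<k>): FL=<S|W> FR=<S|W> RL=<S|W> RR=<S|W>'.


start t=3: FL=S FR=W RL=W RR=S
cmd 1: advance +1 → t=4, phase=(5,11,8,2) → FL=S FR=W RL=W RR=S
cmd 2: advance +8 → t=12, phase=(1,7,4,10) → FL=S FR=W RL=S RR=W
cmd 3: advance +2 → t=14, phase=(3,9,6,0) → FL=S FR=W RL=S RR=S
cmd 4: advance +1 → t=15, phase=(4,10,7,1) → FL=S FR=W RL=W RR=S
cmd 5: advance +4 → t=19, phase=(8,2,11,5) → FL=W FR=S RL=W RR=S

after cmd 1 (t=4): FL=S FR=W RL=W RR=S
after cmd 2 (t=12): FL=S FR=W RL=S RR=W
after cmd 3 (t=14): FL=S FR=W RL=S RR=S
after cmd 4 (t=15): FL=S FR=W RL=W RR=S
after cmd 5 (t=19): FL=W FR=S RL=W RR=S


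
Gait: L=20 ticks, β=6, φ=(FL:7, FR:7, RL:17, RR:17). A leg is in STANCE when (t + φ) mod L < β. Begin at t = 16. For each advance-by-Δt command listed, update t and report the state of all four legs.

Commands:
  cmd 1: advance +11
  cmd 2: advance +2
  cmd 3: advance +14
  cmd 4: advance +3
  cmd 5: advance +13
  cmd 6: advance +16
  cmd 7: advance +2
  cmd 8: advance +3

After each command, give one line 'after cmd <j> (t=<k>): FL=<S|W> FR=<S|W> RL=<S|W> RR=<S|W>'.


after cmd 1 (t=27): FL=W FR=W RL=S RR=S
after cmd 2 (t=29): FL=W FR=W RL=W RR=W
after cmd 3 (t=43): FL=W FR=W RL=S RR=S
after cmd 4 (t=46): FL=W FR=W RL=S RR=S
after cmd 5 (t=59): FL=W FR=W RL=W RR=W
after cmd 6 (t=75): FL=S FR=S RL=W RR=W
after cmd 7 (t=77): FL=S FR=S RL=W RR=W
after cmd 8 (t=80): FL=W FR=W RL=W RR=W

start t=16: FL=S FR=S RL=W RR=W
cmd 1: advance +11 → t=27, phase=(14,14,4,4) → FL=W FR=W RL=S RR=S
cmd 2: advance +2 → t=29, phase=(16,16,6,6) → FL=W FR=W RL=W RR=W
cmd 3: advance +14 → t=43, phase=(10,10,0,0) → FL=W FR=W RL=S RR=S
cmd 4: advance +3 → t=46, phase=(13,13,3,3) → FL=W FR=W RL=S RR=S
cmd 5: advance +13 → t=59, phase=(6,6,16,16) → FL=W FR=W RL=W RR=W
cmd 6: advance +16 → t=75, phase=(2,2,12,12) → FL=S FR=S RL=W RR=W
cmd 7: advance +2 → t=77, phase=(4,4,14,14) → FL=S FR=S RL=W RR=W
cmd 8: advance +3 → t=80, phase=(7,7,17,17) → FL=W FR=W RL=W RR=W


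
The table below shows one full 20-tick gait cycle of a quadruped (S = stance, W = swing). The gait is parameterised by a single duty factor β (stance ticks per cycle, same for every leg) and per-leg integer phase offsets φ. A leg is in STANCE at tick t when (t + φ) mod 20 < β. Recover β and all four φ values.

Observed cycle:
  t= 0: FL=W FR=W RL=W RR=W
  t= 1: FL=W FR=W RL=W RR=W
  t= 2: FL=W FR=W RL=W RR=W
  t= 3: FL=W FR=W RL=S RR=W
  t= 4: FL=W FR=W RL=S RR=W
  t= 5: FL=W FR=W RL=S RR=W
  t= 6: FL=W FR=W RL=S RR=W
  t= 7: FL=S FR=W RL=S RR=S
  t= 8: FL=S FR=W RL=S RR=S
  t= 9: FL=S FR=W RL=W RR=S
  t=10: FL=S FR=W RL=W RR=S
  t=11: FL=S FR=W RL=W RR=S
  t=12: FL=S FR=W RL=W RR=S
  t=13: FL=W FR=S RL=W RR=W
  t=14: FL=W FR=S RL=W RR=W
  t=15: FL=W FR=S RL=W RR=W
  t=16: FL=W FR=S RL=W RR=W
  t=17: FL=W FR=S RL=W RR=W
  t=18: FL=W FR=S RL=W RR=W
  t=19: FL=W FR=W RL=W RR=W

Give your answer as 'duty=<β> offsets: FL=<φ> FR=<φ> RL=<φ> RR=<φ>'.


duty β = stance ticks per leg = 6
FL: stance ticks = 6; W→S at t=7 → φ=13
FR: stance ticks = 6; W→S at t=13 → φ=7
RL: stance ticks = 6; W→S at t=3 → φ=17
RR: stance ticks = 6; W→S at t=7 → φ=13

duty=6 offsets: FL=13 FR=7 RL=17 RR=13


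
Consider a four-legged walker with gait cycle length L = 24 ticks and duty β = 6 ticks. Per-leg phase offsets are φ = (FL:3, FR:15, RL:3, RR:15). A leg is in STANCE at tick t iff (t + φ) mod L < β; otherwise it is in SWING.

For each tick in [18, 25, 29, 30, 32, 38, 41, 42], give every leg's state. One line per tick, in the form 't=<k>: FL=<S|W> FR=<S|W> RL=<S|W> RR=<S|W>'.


t=18: FL=W FR=W RL=W RR=W
t=25: FL=S FR=W RL=S RR=W
t=29: FL=W FR=W RL=W RR=W
t=30: FL=W FR=W RL=W RR=W
t=32: FL=W FR=W RL=W RR=W
t=38: FL=W FR=S RL=W RR=S
t=41: FL=W FR=W RL=W RR=W
t=42: FL=W FR=W RL=W RR=W

t=18: phase=(21,9,21,9) vs β=6 → FL=W FR=W RL=W RR=W
t=25: phase=(4,16,4,16) vs β=6 → FL=S FR=W RL=S RR=W
t=29: phase=(8,20,8,20) vs β=6 → FL=W FR=W RL=W RR=W
t=30: phase=(9,21,9,21) vs β=6 → FL=W FR=W RL=W RR=W
t=32: phase=(11,23,11,23) vs β=6 → FL=W FR=W RL=W RR=W
t=38: phase=(17,5,17,5) vs β=6 → FL=W FR=S RL=W RR=S
t=41: phase=(20,8,20,8) vs β=6 → FL=W FR=W RL=W RR=W
t=42: phase=(21,9,21,9) vs β=6 → FL=W FR=W RL=W RR=W


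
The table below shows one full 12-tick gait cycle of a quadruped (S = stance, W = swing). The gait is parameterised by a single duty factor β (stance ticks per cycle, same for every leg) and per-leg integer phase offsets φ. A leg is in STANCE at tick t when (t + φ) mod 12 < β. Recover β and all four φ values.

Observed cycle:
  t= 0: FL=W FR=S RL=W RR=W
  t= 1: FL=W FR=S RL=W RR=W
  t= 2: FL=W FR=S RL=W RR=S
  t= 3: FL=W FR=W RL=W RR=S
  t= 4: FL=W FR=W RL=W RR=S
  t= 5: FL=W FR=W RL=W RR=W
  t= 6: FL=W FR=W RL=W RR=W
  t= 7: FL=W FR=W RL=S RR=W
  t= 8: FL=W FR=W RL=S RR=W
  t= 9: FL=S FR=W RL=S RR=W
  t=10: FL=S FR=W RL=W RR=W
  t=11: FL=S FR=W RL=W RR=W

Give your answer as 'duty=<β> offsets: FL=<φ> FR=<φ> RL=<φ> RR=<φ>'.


duty=3 offsets: FL=3 FR=0 RL=5 RR=10

duty β = stance ticks per leg = 3
FL: stance ticks = 3; W→S at t=9 → φ=3
FR: stance ticks = 3; W→S at t=0 → φ=0
RL: stance ticks = 3; W→S at t=7 → φ=5
RR: stance ticks = 3; W→S at t=2 → φ=10


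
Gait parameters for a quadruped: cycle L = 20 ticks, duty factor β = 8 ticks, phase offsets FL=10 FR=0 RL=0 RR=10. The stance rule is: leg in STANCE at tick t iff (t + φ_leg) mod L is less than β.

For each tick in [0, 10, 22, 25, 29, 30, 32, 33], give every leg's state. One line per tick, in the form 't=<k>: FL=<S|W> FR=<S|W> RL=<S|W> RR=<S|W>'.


t=0: FL=W FR=S RL=S RR=W
t=10: FL=S FR=W RL=W RR=S
t=22: FL=W FR=S RL=S RR=W
t=25: FL=W FR=S RL=S RR=W
t=29: FL=W FR=W RL=W RR=W
t=30: FL=S FR=W RL=W RR=S
t=32: FL=S FR=W RL=W RR=S
t=33: FL=S FR=W RL=W RR=S

t=0: phase=(10,0,0,10) vs β=8 → FL=W FR=S RL=S RR=W
t=10: phase=(0,10,10,0) vs β=8 → FL=S FR=W RL=W RR=S
t=22: phase=(12,2,2,12) vs β=8 → FL=W FR=S RL=S RR=W
t=25: phase=(15,5,5,15) vs β=8 → FL=W FR=S RL=S RR=W
t=29: phase=(19,9,9,19) vs β=8 → FL=W FR=W RL=W RR=W
t=30: phase=(0,10,10,0) vs β=8 → FL=S FR=W RL=W RR=S
t=32: phase=(2,12,12,2) vs β=8 → FL=S FR=W RL=W RR=S
t=33: phase=(3,13,13,3) vs β=8 → FL=S FR=W RL=W RR=S


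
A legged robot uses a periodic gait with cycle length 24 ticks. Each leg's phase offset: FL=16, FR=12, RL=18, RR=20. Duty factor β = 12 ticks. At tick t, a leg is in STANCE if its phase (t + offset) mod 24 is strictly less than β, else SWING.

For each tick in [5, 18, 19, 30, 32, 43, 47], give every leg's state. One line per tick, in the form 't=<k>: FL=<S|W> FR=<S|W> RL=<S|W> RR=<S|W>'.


t=5: phase=(21,17,23,1) vs β=12 → FL=W FR=W RL=W RR=S
t=18: phase=(10,6,12,14) vs β=12 → FL=S FR=S RL=W RR=W
t=19: phase=(11,7,13,15) vs β=12 → FL=S FR=S RL=W RR=W
t=30: phase=(22,18,0,2) vs β=12 → FL=W FR=W RL=S RR=S
t=32: phase=(0,20,2,4) vs β=12 → FL=S FR=W RL=S RR=S
t=43: phase=(11,7,13,15) vs β=12 → FL=S FR=S RL=W RR=W
t=47: phase=(15,11,17,19) vs β=12 → FL=W FR=S RL=W RR=W

t=5: FL=W FR=W RL=W RR=S
t=18: FL=S FR=S RL=W RR=W
t=19: FL=S FR=S RL=W RR=W
t=30: FL=W FR=W RL=S RR=S
t=32: FL=S FR=W RL=S RR=S
t=43: FL=S FR=S RL=W RR=W
t=47: FL=W FR=S RL=W RR=W


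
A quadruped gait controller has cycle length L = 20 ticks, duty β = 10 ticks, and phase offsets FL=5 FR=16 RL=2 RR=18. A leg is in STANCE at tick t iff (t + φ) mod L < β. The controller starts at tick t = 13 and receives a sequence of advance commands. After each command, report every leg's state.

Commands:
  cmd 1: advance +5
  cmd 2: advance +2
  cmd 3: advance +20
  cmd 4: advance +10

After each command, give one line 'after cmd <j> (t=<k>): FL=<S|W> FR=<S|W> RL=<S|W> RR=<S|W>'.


after cmd 1 (t=18): FL=S FR=W RL=S RR=W
after cmd 2 (t=20): FL=S FR=W RL=S RR=W
after cmd 3 (t=40): FL=S FR=W RL=S RR=W
after cmd 4 (t=50): FL=W FR=S RL=W RR=S

start t=13: FL=W FR=S RL=W RR=W
cmd 1: advance +5 → t=18, phase=(3,14,0,16) → FL=S FR=W RL=S RR=W
cmd 2: advance +2 → t=20, phase=(5,16,2,18) → FL=S FR=W RL=S RR=W
cmd 3: advance +20 → t=40, phase=(5,16,2,18) → FL=S FR=W RL=S RR=W
cmd 4: advance +10 → t=50, phase=(15,6,12,8) → FL=W FR=S RL=W RR=S


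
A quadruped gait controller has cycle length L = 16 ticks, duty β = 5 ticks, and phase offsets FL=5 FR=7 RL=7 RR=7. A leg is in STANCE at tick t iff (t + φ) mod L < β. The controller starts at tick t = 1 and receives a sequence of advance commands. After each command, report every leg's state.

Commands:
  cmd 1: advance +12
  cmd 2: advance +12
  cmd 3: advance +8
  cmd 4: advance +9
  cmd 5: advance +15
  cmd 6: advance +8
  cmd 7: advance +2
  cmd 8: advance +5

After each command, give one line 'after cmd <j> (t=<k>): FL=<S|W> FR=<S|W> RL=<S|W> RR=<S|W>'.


start t=1: FL=W FR=W RL=W RR=W
cmd 1: advance +12 → t=13, phase=(2,4,4,4) → FL=S FR=S RL=S RR=S
cmd 2: advance +12 → t=25, phase=(14,0,0,0) → FL=W FR=S RL=S RR=S
cmd 3: advance +8 → t=33, phase=(6,8,8,8) → FL=W FR=W RL=W RR=W
cmd 4: advance +9 → t=42, phase=(15,1,1,1) → FL=W FR=S RL=S RR=S
cmd 5: advance +15 → t=57, phase=(14,0,0,0) → FL=W FR=S RL=S RR=S
cmd 6: advance +8 → t=65, phase=(6,8,8,8) → FL=W FR=W RL=W RR=W
cmd 7: advance +2 → t=67, phase=(8,10,10,10) → FL=W FR=W RL=W RR=W
cmd 8: advance +5 → t=72, phase=(13,15,15,15) → FL=W FR=W RL=W RR=W

after cmd 1 (t=13): FL=S FR=S RL=S RR=S
after cmd 2 (t=25): FL=W FR=S RL=S RR=S
after cmd 3 (t=33): FL=W FR=W RL=W RR=W
after cmd 4 (t=42): FL=W FR=S RL=S RR=S
after cmd 5 (t=57): FL=W FR=S RL=S RR=S
after cmd 6 (t=65): FL=W FR=W RL=W RR=W
after cmd 7 (t=67): FL=W FR=W RL=W RR=W
after cmd 8 (t=72): FL=W FR=W RL=W RR=W


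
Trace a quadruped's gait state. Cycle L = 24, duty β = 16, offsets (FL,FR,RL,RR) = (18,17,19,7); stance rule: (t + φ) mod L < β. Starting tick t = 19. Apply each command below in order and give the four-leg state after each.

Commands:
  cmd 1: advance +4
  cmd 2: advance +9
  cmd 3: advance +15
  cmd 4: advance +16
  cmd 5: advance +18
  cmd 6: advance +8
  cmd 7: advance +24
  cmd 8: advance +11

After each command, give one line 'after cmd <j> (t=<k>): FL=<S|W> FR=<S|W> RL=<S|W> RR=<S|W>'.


after cmd 1 (t=23): FL=W FR=W RL=W RR=S
after cmd 2 (t=32): FL=S FR=S RL=S RR=S
after cmd 3 (t=47): FL=W FR=W RL=W RR=S
after cmd 4 (t=63): FL=S FR=S RL=S RR=W
after cmd 5 (t=81): FL=S FR=S RL=S RR=W
after cmd 6 (t=89): FL=S FR=S RL=S RR=S
after cmd 7 (t=113): FL=S FR=S RL=S RR=S
after cmd 8 (t=124): FL=W FR=W RL=W RR=S

start t=19: FL=S FR=S RL=S RR=S
cmd 1: advance +4 → t=23, phase=(17,16,18,6) → FL=W FR=W RL=W RR=S
cmd 2: advance +9 → t=32, phase=(2,1,3,15) → FL=S FR=S RL=S RR=S
cmd 3: advance +15 → t=47, phase=(17,16,18,6) → FL=W FR=W RL=W RR=S
cmd 4: advance +16 → t=63, phase=(9,8,10,22) → FL=S FR=S RL=S RR=W
cmd 5: advance +18 → t=81, phase=(3,2,4,16) → FL=S FR=S RL=S RR=W
cmd 6: advance +8 → t=89, phase=(11,10,12,0) → FL=S FR=S RL=S RR=S
cmd 7: advance +24 → t=113, phase=(11,10,12,0) → FL=S FR=S RL=S RR=S
cmd 8: advance +11 → t=124, phase=(22,21,23,11) → FL=W FR=W RL=W RR=S


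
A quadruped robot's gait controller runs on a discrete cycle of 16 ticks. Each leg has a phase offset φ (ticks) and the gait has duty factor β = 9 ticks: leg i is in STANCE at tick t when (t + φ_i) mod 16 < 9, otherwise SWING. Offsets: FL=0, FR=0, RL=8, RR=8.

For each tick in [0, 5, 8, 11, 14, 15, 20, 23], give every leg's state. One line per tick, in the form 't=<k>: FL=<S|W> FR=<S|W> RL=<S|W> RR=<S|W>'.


t=0: FL=S FR=S RL=S RR=S
t=5: FL=S FR=S RL=W RR=W
t=8: FL=S FR=S RL=S RR=S
t=11: FL=W FR=W RL=S RR=S
t=14: FL=W FR=W RL=S RR=S
t=15: FL=W FR=W RL=S RR=S
t=20: FL=S FR=S RL=W RR=W
t=23: FL=S FR=S RL=W RR=W

t=0: phase=(0,0,8,8) vs β=9 → FL=S FR=S RL=S RR=S
t=5: phase=(5,5,13,13) vs β=9 → FL=S FR=S RL=W RR=W
t=8: phase=(8,8,0,0) vs β=9 → FL=S FR=S RL=S RR=S
t=11: phase=(11,11,3,3) vs β=9 → FL=W FR=W RL=S RR=S
t=14: phase=(14,14,6,6) vs β=9 → FL=W FR=W RL=S RR=S
t=15: phase=(15,15,7,7) vs β=9 → FL=W FR=W RL=S RR=S
t=20: phase=(4,4,12,12) vs β=9 → FL=S FR=S RL=W RR=W
t=23: phase=(7,7,15,15) vs β=9 → FL=S FR=S RL=W RR=W


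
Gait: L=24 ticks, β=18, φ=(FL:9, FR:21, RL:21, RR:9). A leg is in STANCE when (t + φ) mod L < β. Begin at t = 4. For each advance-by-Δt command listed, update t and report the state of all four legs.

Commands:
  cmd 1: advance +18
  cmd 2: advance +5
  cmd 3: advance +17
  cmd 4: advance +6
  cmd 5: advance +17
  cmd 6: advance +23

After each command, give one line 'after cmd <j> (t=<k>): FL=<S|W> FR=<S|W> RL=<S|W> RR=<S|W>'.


after cmd 1 (t=22): FL=S FR=W RL=W RR=S
after cmd 2 (t=27): FL=S FR=S RL=S RR=S
after cmd 3 (t=44): FL=S FR=S RL=S RR=S
after cmd 4 (t=50): FL=S FR=W RL=W RR=S
after cmd 5 (t=67): FL=S FR=S RL=S RR=S
after cmd 6 (t=90): FL=S FR=S RL=S RR=S

start t=4: FL=S FR=S RL=S RR=S
cmd 1: advance +18 → t=22, phase=(7,19,19,7) → FL=S FR=W RL=W RR=S
cmd 2: advance +5 → t=27, phase=(12,0,0,12) → FL=S FR=S RL=S RR=S
cmd 3: advance +17 → t=44, phase=(5,17,17,5) → FL=S FR=S RL=S RR=S
cmd 4: advance +6 → t=50, phase=(11,23,23,11) → FL=S FR=W RL=W RR=S
cmd 5: advance +17 → t=67, phase=(4,16,16,4) → FL=S FR=S RL=S RR=S
cmd 6: advance +23 → t=90, phase=(3,15,15,3) → FL=S FR=S RL=S RR=S


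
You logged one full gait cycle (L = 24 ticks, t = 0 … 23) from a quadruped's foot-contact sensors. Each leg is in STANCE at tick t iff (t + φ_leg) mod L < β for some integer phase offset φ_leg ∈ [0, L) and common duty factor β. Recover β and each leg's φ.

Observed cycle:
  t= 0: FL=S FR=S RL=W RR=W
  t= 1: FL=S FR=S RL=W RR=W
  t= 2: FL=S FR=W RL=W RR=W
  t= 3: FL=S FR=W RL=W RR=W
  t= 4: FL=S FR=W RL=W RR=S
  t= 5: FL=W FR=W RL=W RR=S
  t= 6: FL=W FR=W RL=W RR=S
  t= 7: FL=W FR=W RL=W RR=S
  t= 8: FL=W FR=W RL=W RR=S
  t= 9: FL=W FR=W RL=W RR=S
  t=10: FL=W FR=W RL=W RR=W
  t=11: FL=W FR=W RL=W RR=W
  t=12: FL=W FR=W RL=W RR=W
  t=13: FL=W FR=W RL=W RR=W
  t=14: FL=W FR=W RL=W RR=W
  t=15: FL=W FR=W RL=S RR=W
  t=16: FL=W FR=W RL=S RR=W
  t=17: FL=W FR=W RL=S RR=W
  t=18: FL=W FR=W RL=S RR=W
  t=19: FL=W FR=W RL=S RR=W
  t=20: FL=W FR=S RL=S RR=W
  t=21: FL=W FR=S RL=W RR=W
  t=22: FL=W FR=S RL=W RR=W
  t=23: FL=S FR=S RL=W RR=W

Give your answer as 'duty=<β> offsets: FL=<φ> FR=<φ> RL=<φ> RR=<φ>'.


duty β = stance ticks per leg = 6
FL: stance ticks = 6; W→S at t=23 → φ=1
FR: stance ticks = 6; W→S at t=20 → φ=4
RL: stance ticks = 6; W→S at t=15 → φ=9
RR: stance ticks = 6; W→S at t=4 → φ=20

duty=6 offsets: FL=1 FR=4 RL=9 RR=20


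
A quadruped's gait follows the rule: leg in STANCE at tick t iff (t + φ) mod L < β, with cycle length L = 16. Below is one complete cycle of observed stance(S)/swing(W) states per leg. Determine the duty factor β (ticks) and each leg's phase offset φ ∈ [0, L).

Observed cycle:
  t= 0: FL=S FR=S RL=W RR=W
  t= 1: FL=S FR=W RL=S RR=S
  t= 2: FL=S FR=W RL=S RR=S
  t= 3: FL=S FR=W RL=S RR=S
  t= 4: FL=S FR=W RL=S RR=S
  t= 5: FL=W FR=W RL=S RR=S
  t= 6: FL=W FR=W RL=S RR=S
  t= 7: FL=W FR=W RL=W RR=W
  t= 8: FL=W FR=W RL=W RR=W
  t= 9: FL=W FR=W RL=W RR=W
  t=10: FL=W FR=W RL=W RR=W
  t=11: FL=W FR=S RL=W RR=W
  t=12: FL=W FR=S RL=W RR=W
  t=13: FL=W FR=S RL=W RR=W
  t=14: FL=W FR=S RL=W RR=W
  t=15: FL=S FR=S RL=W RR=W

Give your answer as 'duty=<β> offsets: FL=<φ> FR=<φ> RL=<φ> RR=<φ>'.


duty β = stance ticks per leg = 6
FL: stance ticks = 6; W→S at t=15 → φ=1
FR: stance ticks = 6; W→S at t=11 → φ=5
RL: stance ticks = 6; W→S at t=1 → φ=15
RR: stance ticks = 6; W→S at t=1 → φ=15

duty=6 offsets: FL=1 FR=5 RL=15 RR=15


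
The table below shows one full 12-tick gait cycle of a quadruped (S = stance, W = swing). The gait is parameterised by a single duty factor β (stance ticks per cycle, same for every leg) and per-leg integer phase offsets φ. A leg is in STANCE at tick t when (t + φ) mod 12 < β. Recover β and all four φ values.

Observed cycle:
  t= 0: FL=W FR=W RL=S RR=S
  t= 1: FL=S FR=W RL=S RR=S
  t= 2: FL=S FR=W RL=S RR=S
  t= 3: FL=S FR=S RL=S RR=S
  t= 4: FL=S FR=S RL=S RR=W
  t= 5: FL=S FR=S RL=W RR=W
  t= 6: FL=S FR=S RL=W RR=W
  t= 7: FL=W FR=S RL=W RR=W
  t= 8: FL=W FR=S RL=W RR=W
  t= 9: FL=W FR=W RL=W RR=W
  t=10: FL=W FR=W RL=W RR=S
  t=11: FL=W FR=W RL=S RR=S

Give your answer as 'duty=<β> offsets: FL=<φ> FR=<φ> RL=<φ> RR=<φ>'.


duty=6 offsets: FL=11 FR=9 RL=1 RR=2

duty β = stance ticks per leg = 6
FL: stance ticks = 6; W→S at t=1 → φ=11
FR: stance ticks = 6; W→S at t=3 → φ=9
RL: stance ticks = 6; W→S at t=11 → φ=1
RR: stance ticks = 6; W→S at t=10 → φ=2
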